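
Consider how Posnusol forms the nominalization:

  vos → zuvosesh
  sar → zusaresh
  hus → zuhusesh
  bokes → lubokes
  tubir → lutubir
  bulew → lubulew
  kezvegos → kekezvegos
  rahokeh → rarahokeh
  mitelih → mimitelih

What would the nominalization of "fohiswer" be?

fofohiswer

vos and bokes both end in -s yet inflect differently (zuvosesh, lubokes), so the final letter is not what conditions the rule; the number of vowels is.
"fohiswer" has 3 vowels. The stems with 3 vowels (kezvegos → kekezvegos, rahokeh → rarahokeh, mitelih → mimitelih) repeat the first consonant+vowel as a prefix.
So fohiswer → fofohiswer.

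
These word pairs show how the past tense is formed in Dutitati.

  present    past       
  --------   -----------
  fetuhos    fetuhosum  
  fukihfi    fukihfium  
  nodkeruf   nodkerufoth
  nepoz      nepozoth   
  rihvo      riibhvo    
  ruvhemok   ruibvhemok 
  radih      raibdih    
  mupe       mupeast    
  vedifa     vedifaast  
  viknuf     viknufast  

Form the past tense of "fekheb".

fekhebum

nodkeruf and viknuf both end in -f yet inflect differently (nodkerufoth, viknufast), so the final letter is not what conditions the rule; the first letter is.
"fekheb" begins with f-. The stems beginning with f- (fetuhos → fetuhosum, fukihfi → fukihfium) add -um.
The other patterns: stems beginning with n- add -oth; stems beginning with r- insert -ib- after the first vowel; stems beginning with m- or v- add -ast.
So fekheb → fekhebum.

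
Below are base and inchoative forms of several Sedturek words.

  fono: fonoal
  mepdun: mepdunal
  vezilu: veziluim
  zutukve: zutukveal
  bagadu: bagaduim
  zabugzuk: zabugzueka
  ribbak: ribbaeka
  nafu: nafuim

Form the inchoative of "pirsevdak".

zabugzuk and vezilu both have last vowel 'u' yet inflect differently (zabugzueka, veziluim), so the last vowel is not what conditions the rule; the final letter is.
"pirsevdak" ends in -k. The stems ending in -k (zabugzuk → zabugzueka, ribbak → ribbaeka) drop the final letter and add -eka.
So pirsevdak → pirsevdaeka.

pirsevdaeka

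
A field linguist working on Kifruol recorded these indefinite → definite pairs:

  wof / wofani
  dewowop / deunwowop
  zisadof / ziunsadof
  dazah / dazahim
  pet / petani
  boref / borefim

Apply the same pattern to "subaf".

subafim

wof and boref both end in -f yet inflect differently (wofani, borefim), so the final letter is not what conditions the rule; the number of vowels is.
"subaf" has 2 vowels. The stems with 2 vowels (boref → borefim, dazah → dazahim) add -im.
The other patterns: stems with 1 vowel add -ani; stems with 3 vowels insert -un- after the first vowel.
So subaf → subafim.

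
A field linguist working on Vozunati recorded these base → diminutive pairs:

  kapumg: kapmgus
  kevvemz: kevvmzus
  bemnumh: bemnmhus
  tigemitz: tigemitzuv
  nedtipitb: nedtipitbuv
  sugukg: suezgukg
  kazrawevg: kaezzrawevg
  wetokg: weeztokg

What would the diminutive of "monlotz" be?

kevvemz and tigemitz both end in -z yet inflect differently (kevvmzus, tigemitzuv), so the final letter is not what conditions the rule; the second-to-last letter is.
"monlotz" has second-to-last letter 't'. The stems whose second-to-last letter is 't' (tigemitz → tigemitzuv, nedtipitb → nedtipitbuv) add -uv.
So monlotz → monlotzuv.

monlotzuv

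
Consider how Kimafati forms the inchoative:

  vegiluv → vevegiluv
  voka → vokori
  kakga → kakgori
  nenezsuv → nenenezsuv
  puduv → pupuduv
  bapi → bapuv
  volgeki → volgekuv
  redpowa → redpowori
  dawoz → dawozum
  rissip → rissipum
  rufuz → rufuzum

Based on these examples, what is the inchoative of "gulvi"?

gulvuv

"gulvi" ends in -i. The stems ending in -i (volgeki → volgekuv, bapi → bapuv) drop the final letter and add -uv.
The other patterns: stems ending in -p or -z add -um; stems ending in -a drop the final letter and add -ori; stems ending in -v repeat the first consonant+vowel as a prefix.
So gulvi → gulvuv.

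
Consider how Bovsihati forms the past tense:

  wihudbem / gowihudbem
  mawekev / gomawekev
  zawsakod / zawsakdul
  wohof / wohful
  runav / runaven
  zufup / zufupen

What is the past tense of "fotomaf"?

fotomafen

mawekev and runav both end in -v yet inflect differently (gomawekev, runaven), so the final letter is not what conditions the rule; the last vowel is.
"fotomaf" has last vowel 'a'. The one such stem in the data (runav → runaven) adds -en, so the same rule applies.
So fotomaf → fotomafen.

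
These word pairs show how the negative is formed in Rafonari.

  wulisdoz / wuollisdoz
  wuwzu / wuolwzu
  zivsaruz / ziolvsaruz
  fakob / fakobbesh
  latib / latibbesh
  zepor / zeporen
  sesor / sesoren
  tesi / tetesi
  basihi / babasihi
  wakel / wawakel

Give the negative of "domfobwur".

wulisdoz and fakob both have last vowel 'o' yet inflect differently (wuollisdoz, fakobbesh), so the last vowel is not what conditions the rule; the final letter is.
"domfobwur" ends in -r. The stems ending in -r (zepor → zeporen, sesor → sesoren) add -en.
So domfobwur → domfobwuren.

domfobwuren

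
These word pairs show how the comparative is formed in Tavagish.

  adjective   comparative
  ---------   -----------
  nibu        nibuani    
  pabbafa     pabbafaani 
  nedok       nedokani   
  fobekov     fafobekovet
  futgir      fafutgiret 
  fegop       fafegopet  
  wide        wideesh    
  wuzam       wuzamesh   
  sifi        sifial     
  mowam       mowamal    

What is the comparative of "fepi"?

wuzam and mowam both end in -m yet inflect differently (wuzamesh, mowamal), so the final letter is not what conditions the rule; the first letter is.
"fepi" begins with f-. The stems beginning with f- (fobekov → fafobekovet, futgir → fafutgiret, fegop → fafegopet) add fa- … -et around the stem.
So fepi → fafepiet.

fafepiet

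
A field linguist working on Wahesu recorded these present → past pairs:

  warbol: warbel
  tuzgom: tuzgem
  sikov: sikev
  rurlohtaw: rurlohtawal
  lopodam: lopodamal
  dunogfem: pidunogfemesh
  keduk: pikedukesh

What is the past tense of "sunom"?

tuzgom and lopodam both end in -m yet inflect differently (tuzgem, lopodamal), so the final letter is not what conditions the rule; the last vowel is.
"sunom" has last vowel 'o'. The stems whose last vowel is 'o' (warbol → warbel, tuzgom → tuzgem, sikov → sikev) change the last vowel to 'e'.
So sunom → sunem.

sunem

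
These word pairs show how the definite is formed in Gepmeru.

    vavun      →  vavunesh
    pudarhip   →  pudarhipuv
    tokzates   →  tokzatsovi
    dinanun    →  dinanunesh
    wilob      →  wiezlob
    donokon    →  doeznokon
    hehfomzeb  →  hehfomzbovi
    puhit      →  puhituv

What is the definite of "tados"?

"tados" has last vowel 'o'. The stems whose last vowel is 'o' (wilob → wiezlob, donokon → doeznokon) insert -ez- after the first vowel.
So tados → taezdos.

taezdos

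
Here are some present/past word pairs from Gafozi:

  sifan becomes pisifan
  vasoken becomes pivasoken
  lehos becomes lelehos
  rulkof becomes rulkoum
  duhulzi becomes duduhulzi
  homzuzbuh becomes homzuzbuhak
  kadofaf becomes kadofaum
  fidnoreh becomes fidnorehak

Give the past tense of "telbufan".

lehos and rulkof both have last vowel 'o' yet inflect differently (lelehos, rulkoum), so the last vowel is not what conditions the rule; the final letter is.
"telbufan" ends in -n. The stems ending in -n (vasoken → pivasoken, sifan → pisifan) add the prefix pi-.
So telbufan → pitelbufan.

pitelbufan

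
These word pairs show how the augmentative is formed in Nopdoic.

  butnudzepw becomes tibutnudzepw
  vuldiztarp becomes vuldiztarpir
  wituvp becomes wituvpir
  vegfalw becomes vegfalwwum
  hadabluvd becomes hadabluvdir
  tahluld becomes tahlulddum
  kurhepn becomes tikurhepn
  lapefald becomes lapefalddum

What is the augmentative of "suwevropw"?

vegfalw and butnudzepw both end in -w yet inflect differently (vegfalwwum, tibutnudzepw), so the final letter is not what conditions the rule; the second-to-last letter is.
"suwevropw" has second-to-last letter 'p'. The stems whose second-to-last letter is 'p' (butnudzepw → tibutnudzepw, kurhepn → tikurhepn) add the prefix ti-.
The other patterns: stems whose second-to-last letter is 'l' double the final consonant and add -um; stems whose second-to-last letter is 'r' or 'v' add -ir.
So suwevropw → tisuwevropw.

tisuwevropw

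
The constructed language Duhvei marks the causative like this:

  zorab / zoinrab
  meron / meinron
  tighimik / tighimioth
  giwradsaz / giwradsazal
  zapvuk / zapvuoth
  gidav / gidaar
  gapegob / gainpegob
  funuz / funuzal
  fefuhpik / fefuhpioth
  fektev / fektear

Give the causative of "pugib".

puingib

giwradsaz and gidav both have last vowel 'a' yet inflect differently (giwradsazal, gidaar), so the last vowel is not what conditions the rule; the final letter is.
"pugib" ends in -b. The stems ending in -b (gapegob → gainpegob, zorab → zoinrab) insert -in- after the first vowel.
So pugib → puingib.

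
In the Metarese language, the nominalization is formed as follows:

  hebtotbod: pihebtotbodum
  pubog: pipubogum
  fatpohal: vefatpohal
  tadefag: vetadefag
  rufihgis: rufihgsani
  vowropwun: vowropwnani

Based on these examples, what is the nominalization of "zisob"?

"zisob" has last vowel 'o'. The stems whose last vowel is 'o' (hebtotbod → pihebtotbodum, pubog → pipubogum) add pi- … -um around the stem.
The other patterns: stems whose last vowel is 'a' add the prefix ve-; stems whose last vowel is 'i' or 'u' delete the last vowel and add -ani.
So zisob → pizisobum.

pizisobum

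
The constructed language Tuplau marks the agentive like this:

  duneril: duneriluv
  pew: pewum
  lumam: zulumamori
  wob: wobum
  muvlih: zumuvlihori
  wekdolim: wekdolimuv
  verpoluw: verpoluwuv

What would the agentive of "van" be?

lumam and wekdolim both end in -m yet inflect differently (zulumamori, wekdolimuv), so the final letter is not what conditions the rule; the number of vowels is.
"van" has 1 vowel. The stems with 1 vowel (wob → wobum, pew → pewum) add -um.
The other patterns: stems with 2 vowels add zu- … -ori around the stem; stems with 3 vowels add -uv.
So van → vanum.

vanum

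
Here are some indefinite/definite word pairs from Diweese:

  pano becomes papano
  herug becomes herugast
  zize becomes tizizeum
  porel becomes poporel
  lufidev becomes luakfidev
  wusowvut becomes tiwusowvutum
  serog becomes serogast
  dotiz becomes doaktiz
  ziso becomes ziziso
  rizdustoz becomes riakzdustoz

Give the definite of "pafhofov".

"pafhofov" ends in -v. The one such stem in the data (lufidev → luakfidev) inserts -ak- after the first vowel (as do dotiz, rizdustoz), so the same rule applies.
The other patterns: stems ending in -l or -o repeat the first consonant+vowel as a prefix; stems ending in -g add -ast; stems ending in -e or -t add ti- … -um around the stem.
So pafhofov → paakfhofov.

paakfhofov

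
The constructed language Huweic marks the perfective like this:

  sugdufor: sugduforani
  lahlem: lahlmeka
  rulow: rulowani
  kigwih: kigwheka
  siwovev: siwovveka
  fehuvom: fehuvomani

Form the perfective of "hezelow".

hezelowani

"hezelow" has last vowel 'o'. The stems whose last vowel is 'o' (rulow → rulowani, fehuvom → fehuvomani, sugdufor → sugduforani) add -ani.
The other pattern: stems whose last vowel is 'e' or 'i' delete the last vowel and add -eka.
So hezelow → hezelowani.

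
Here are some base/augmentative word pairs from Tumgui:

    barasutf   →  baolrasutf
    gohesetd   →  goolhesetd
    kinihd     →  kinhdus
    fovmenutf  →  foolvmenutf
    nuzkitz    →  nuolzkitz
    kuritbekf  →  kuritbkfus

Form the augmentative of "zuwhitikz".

gohesetd and kinihd both end in -d yet inflect differently (goolhesetd, kinhdus), so the final letter is not what conditions the rule; the second-to-last letter is.
"zuwhitikz" has second-to-last letter 'k'. The one such stem in the data (kuritbekf → kuritbkfus) deletes the last vowel and adds -us (as does kinihd), so the same rule applies.
So zuwhitikz → zuwhitkzus.

zuwhitkzus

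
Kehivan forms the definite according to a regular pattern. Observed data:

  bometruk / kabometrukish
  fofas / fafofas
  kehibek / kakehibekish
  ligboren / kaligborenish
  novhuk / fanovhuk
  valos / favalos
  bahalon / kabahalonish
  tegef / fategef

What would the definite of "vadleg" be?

"vadleg" has 2 vowels. The stems with 2 vowels (tegef → fategef, novhuk → fanovhuk, valos → favalos) add the prefix fa-.
So vadleg → favadleg.

favadleg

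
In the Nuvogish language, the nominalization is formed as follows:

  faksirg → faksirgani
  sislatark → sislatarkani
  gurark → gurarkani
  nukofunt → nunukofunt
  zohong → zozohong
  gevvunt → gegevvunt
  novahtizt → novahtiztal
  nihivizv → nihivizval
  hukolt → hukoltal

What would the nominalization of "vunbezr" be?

faksirg and zohong both end in -g yet inflect differently (faksirgani, zozohong), so the final letter is not what conditions the rule; the second-to-last letter is.
"vunbezr" has second-to-last letter 'z'. The stems whose second-to-last letter is 'z' (novahtizt → novahtiztal, nihivizv → nihivizval) add -al.
The other patterns: stems whose second-to-last letter is 'r' add -ani; stems whose second-to-last letter is 'n' repeat the first consonant+vowel as a prefix.
So vunbezr → vunbezral.

vunbezral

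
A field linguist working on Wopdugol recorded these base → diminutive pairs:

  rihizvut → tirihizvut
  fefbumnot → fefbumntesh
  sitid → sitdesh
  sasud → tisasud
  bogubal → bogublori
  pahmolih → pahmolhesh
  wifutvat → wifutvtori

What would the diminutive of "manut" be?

timanut

wifutvat and rihizvut both end in -t yet inflect differently (wifutvtori, tirihizvut), so the final letter is not what conditions the rule; the last vowel is.
"manut" has last vowel 'u'. The stems whose last vowel is 'u' (sasud → tisasud, rihizvut → tirihizvut) add the prefix ti-.
So manut → timanut.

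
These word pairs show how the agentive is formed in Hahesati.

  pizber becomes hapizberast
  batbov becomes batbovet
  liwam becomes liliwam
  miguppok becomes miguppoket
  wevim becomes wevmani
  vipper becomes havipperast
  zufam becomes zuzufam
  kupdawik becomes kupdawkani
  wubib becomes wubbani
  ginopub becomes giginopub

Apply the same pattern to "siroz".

sirozet

kupdawik and miguppok both end in -k yet inflect differently (kupdawkani, miguppoket), so the final letter is not what conditions the rule; the last vowel is.
"siroz" has last vowel 'o'. The stems whose last vowel is 'o' (miguppok → miguppoket, batbov → batbovet) add -et.
So siroz → sirozet.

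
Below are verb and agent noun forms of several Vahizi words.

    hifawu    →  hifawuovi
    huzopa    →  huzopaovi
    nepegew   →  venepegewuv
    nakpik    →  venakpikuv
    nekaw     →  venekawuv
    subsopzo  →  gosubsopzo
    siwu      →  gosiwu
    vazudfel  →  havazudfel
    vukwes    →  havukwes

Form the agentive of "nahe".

venaheuv

"nahe" begins with n-. The stems beginning with n- (nepegew → venepegewuv, nakpik → venakpikuv, nekaw → venekawuv) add ve- … -uv around the stem.
The other patterns: stems beginning with h- add -ovi; stems beginning with s- add the prefix go-; stems beginning with v- add the prefix ha-.
So nahe → venaheuv.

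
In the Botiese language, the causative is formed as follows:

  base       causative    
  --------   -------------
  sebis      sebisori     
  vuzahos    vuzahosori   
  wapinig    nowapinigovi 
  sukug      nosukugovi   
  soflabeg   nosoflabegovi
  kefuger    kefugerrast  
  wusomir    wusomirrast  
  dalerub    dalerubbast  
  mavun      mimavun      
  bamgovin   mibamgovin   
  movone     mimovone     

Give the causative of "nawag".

"nawag" ends in -g. The stems ending in -g (wapinig → nowapinigovi, sukug → nosukugovi, soflabeg → nosoflabegovi) add no- … -ovi around the stem.
So nawag → nonawagovi.

nonawagovi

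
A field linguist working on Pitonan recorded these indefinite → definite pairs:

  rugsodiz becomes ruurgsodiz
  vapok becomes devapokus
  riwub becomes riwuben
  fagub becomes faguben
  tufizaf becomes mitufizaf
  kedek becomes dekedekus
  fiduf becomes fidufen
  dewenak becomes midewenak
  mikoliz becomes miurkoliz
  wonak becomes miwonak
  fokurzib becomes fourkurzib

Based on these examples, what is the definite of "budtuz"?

"budtuz" has last vowel 'u'. The stems whose last vowel is 'u' (fagub → faguben, riwub → riwuben, fiduf → fidufen) add -en.
The other patterns: stems whose last vowel is 'e' or 'o' add de- … -us around the stem; stems whose last vowel is 'i' insert -ur- after the first vowel; stems whose last vowel is 'a' add the prefix mi-.
So budtuz → budtuzen.

budtuzen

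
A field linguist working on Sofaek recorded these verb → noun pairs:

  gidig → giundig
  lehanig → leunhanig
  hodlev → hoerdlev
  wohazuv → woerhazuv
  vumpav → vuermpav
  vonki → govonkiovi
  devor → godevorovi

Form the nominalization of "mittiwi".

gidig and vonki both have last vowel 'i' yet inflect differently (giundig, govonkiovi), so the last vowel is not what conditions the rule; the final letter is.
"mittiwi" ends in -i. The one such stem in the data (vonki → govonkiovi) adds go- … -ovi around the stem, so the same rule applies.
So mittiwi → gomittiwiovi.

gomittiwiovi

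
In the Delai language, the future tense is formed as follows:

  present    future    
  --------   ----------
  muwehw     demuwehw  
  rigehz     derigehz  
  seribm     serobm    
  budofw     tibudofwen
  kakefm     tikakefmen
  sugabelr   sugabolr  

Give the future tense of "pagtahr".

budofw and muwehw both end in -w yet inflect differently (tibudofwen, demuwehw), so the final letter is not what conditions the rule; the second-to-last letter is.
"pagtahr" has second-to-last letter 'h'. The stems whose second-to-last letter is 'h' (muwehw → demuwehw, rigehz → derigehz) add the prefix de-.
The other patterns: stems whose second-to-last letter is 'f' add ti- … -en around the stem; stems whose second-to-last letter is 'b' or 'l' change the last vowel to 'o'.
So pagtahr → depagtahr.

depagtahr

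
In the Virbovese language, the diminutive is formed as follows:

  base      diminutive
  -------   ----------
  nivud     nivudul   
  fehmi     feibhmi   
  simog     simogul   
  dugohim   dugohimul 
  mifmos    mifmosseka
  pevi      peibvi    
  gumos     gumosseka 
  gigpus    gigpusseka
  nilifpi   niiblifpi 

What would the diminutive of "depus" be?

depusseka

"depus" ends in -s. The stems ending in -s (gumos → gumosseka, gigpus → gigpusseka, mifmos → mifmosseka) double the final consonant and add -eka.
The other patterns: stems ending in -i insert -ib- after the first vowel; stems ending in -d, -g or -m add -ul.
So depus → depusseka.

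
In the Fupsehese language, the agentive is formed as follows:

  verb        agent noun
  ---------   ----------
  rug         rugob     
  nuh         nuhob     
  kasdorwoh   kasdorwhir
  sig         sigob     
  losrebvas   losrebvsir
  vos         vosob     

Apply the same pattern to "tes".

tesob

nuh and kasdorwoh both end in -h yet inflect differently (nuhob, kasdorwhir), so the final letter is not what conditions the rule; the number of vowels is.
"tes" has 1 vowel. The stems with 1 vowel (nuh → nuhob, sig → sigob, vos → vosob) add -ob.
The other pattern: stems with 3 vowels delete the last vowel and add -ir.
So tes → tesob.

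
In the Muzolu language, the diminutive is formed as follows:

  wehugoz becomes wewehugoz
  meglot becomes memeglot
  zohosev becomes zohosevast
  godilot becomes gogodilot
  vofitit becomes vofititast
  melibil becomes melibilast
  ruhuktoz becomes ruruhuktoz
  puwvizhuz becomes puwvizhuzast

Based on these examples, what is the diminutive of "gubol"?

gugubol

meglot and vofitit both end in -t yet inflect differently (memeglot, vofititast), so the final letter is not what conditions the rule; the last vowel is.
"gubol" has last vowel 'o'. The stems whose last vowel is 'o' (meglot → memeglot, wehugoz → wewehugoz, godilot → gogodilot) repeat the first consonant+vowel as a prefix.
So gubol → gugubol.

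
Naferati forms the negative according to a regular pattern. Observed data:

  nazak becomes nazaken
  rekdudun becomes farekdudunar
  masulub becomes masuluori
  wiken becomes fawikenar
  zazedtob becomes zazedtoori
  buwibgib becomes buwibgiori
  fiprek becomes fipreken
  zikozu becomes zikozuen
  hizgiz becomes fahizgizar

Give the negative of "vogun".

favogunar

zikozu and masulub both have last vowel 'u' yet inflect differently (zikozuen, masuluori), so the last vowel is not what conditions the rule; the final letter is.
"vogun" ends in -n. The stems ending in -n (wiken → fawikenar, rekdudun → farekdudunar) add fa- … -ar around the stem.
So vogun → favogunar.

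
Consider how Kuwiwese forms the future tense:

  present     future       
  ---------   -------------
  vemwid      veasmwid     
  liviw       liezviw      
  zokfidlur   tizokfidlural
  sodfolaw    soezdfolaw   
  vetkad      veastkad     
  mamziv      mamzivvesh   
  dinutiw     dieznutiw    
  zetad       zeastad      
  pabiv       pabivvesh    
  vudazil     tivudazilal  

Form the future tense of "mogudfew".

mamziv and vemwid both have last vowel 'i' yet inflect differently (mamzivvesh, veasmwid), so the last vowel is not what conditions the rule; the final letter is.
"mogudfew" ends in -w. The stems ending in -w (liviw → liezviw, dinutiw → dieznutiw, sodfolaw → soezdfolaw) insert -ez- after the first vowel.
The other patterns: stems ending in -v double the final consonant and add -esh; stems ending in -d insert -as- after the first vowel; stems ending in -l or -r add ti- … -al around the stem.
So mogudfew → moezgudfew.

moezgudfew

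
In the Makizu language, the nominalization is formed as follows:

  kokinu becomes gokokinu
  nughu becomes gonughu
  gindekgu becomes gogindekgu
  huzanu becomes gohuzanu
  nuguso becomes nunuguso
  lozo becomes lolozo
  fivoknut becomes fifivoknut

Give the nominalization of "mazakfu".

kokinu and fivoknut both have last vowel 'u' yet inflect differently (gokokinu, fifivoknut), so the last vowel is not what conditions the rule; the final letter is.
"mazakfu" ends in -u. The stems ending in -u (kokinu → gokokinu, nughu → gonughu, gindekgu → gogindekgu) add the prefix go-.
The other pattern: stems ending in -o or -t repeat the first consonant+vowel as a prefix.
So mazakfu → gomazakfu.

gomazakfu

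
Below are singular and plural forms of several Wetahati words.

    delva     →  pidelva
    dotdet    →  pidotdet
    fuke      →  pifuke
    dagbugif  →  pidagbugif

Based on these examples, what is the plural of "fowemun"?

pifowemun

Every pair shown (delva → pidelva, dotdet → pidotdet, fuke → pifuke, …) follows the same rule: add the prefix pi-.
So fowemun → pifowemun.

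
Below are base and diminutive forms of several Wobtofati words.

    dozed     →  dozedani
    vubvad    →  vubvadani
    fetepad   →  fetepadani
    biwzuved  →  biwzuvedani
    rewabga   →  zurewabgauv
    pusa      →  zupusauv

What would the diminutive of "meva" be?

zumevauv

"meva" ends in -a. The stems ending in -a (rewabga → zurewabgauv, pusa → zupusauv) add zu- … -uv around the stem.
So meva → zumevauv.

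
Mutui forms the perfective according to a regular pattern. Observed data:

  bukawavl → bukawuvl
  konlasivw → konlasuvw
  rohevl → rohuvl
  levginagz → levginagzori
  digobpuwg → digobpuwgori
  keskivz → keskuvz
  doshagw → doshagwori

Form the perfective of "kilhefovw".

konlasivw and doshagw both end in -w yet inflect differently (konlasuvw, doshagwori), so the final letter is not what conditions the rule; the second-to-last letter is.
"kilhefovw" has second-to-last letter 'v'. The stems whose second-to-last letter is 'v' (konlasivw → konlasuvw, rohevl → rohuvl, bukawavl → bukawuvl) change the last vowel to 'u'.
The other pattern: stems whose second-to-last letter is 'g' or 'w' add -ori.
So kilhefovw → kilhefuvw.

kilhefuvw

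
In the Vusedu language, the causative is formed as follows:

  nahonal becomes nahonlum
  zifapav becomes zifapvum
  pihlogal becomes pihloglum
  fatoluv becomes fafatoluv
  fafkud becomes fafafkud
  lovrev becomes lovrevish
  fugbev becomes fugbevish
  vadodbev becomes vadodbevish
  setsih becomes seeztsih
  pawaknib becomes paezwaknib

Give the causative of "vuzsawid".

vuezzsawid

"vuzsawid" has last vowel 'i'. The stems whose last vowel is 'i' (setsih → seeztsih, pawaknib → paezwaknib) insert -ez- after the first vowel.
The other patterns: stems whose last vowel is 'a' delete the last vowel and add -um; stems whose last vowel is 'u' repeat the first consonant+vowel as a prefix; stems whose last vowel is 'e' add -ish.
So vuzsawid → vuezzsawid.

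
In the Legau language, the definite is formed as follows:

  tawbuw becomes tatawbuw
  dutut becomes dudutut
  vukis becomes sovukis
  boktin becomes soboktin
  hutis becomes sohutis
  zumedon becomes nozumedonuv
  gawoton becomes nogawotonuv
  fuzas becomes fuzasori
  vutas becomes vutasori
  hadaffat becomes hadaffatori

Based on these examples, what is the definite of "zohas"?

boktin and zumedon both end in -n yet inflect differently (soboktin, nozumedonuv), so the final letter is not what conditions the rule; the last vowel is.
"zohas" has last vowel 'a'. The stems whose last vowel is 'a' (fuzas → fuzasori, vutas → vutasori, hadaffat → hadaffatori) add -ori.
The other patterns: stems whose last vowel is 'u' repeat the first consonant+vowel as a prefix; stems whose last vowel is 'i' add the prefix so-; stems whose last vowel is 'o' add no- … -uv around the stem.
So zohas → zohasori.

zohasori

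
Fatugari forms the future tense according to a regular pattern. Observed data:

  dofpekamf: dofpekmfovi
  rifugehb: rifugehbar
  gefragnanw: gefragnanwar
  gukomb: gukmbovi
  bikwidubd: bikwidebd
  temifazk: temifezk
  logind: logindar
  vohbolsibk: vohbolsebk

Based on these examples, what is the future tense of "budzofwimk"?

gukomb and rifugehb both end in -b yet inflect differently (gukmbovi, rifugehbar), so the final letter is not what conditions the rule; the second-to-last letter is.
"budzofwimk" has second-to-last letter 'm'. The stems whose second-to-last letter is 'm' (dofpekamf → dofpekmfovi, gukomb → gukmbovi) delete the last vowel and add -ovi.
The other patterns: stems whose second-to-last letter is 'h' or 'n' add -ar; stems whose second-to-last letter is 'b' or 'z' change the last vowel to 'e'.
So budzofwimk → budzofwmkovi.

budzofwmkovi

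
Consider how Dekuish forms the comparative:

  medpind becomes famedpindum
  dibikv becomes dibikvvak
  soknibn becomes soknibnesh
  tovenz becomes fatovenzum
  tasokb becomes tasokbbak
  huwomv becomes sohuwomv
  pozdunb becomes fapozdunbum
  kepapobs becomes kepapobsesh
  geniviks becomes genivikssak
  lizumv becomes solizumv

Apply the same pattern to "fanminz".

fafanminzum

huwomv and dibikv both end in -v yet inflect differently (sohuwomv, dibikvvak), so the final letter is not what conditions the rule; the second-to-last letter is.
"fanminz" has second-to-last letter 'n'. The stems whose second-to-last letter is 'n' (pozdunb → fapozdunbum, tovenz → fatovenzum, medpind → famedpindum) add fa- … -um around the stem.
The other patterns: stems whose second-to-last letter is 'm' add the prefix so-; stems whose second-to-last letter is 'b' add -esh; stems whose second-to-last letter is 'k' double the final consonant and add -ak.
So fanminz → fafanminzum.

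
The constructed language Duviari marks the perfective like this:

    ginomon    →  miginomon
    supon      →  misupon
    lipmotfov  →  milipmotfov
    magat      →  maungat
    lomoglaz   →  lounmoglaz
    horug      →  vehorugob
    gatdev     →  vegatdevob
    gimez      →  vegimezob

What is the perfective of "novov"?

lipmotfov and gatdev both end in -v yet inflect differently (milipmotfov, vegatdevob), so the final letter is not what conditions the rule; the last vowel is.
"novov" has last vowel 'o'. The stems whose last vowel is 'o' (ginomon → miginomon, supon → misupon, lipmotfov → milipmotfov) add the prefix mi-.
So novov → minovov.

minovov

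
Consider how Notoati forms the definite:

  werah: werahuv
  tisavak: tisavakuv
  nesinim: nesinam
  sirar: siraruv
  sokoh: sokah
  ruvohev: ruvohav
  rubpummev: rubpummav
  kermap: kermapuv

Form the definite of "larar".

lararuv

"larar" has last vowel 'a'. The stems whose last vowel is 'a' (kermap → kermapuv, werah → werahuv, tisavak → tisavakuv) add -uv.
So larar → lararuv.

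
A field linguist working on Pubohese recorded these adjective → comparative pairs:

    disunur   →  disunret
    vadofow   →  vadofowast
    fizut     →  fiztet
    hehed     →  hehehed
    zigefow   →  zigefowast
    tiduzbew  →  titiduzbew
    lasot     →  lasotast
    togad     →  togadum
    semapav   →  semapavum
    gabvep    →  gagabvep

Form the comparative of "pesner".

pepesner

togad and hehed both end in -d yet inflect differently (togadum, hehehed), so the final letter is not what conditions the rule; the last vowel is.
"pesner" has last vowel 'e'. The stems whose last vowel is 'e' (tiduzbew → titiduzbew, hehed → hehehed, gabvep → gagabvep) repeat the first consonant+vowel as a prefix.
So pesner → pepesner.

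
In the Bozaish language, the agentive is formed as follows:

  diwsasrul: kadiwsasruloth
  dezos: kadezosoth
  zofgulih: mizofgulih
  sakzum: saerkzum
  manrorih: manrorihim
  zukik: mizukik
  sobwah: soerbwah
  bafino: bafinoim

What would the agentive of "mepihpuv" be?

sobwah and zofgulih both end in -h yet inflect differently (soerbwah, mizofgulih), so the final letter is not what conditions the rule; the first letter is.
"mepihpuv" begins with m-. The one such stem in the data (manrorih → manrorihim) adds -im, so the same rule applies.
The other patterns: stems beginning with s- insert -er- after the first vowel; stems beginning with z- add the prefix mi-; stems beginning with d- add ka- … -oth around the stem.
So mepihpuv → mepihpuvim.

mepihpuvim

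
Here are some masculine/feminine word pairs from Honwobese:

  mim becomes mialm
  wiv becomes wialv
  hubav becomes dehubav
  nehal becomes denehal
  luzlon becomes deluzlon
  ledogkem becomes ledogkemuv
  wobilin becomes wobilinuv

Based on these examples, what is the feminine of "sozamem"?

sozamemuv

wiv and hubav both end in -v yet inflect differently (wialv, dehubav), so the final letter is not what conditions the rule; the number of vowels is.
"sozamem" has 3 vowels. The stems with 3 vowels (ledogkem → ledogkemuv, wobilin → wobilinuv) add -uv.
The other patterns: stems with 1 vowel insert -al- after the first vowel; stems with 2 vowels add the prefix de-.
So sozamem → sozamemuv.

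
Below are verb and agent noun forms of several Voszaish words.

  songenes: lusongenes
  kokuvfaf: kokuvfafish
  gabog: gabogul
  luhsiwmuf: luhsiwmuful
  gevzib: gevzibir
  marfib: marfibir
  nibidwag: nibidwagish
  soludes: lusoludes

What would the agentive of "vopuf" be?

"vopuf" has last vowel 'u'. The one such stem in the data (luhsiwmuf → luhsiwmuful) adds -ul, so the same rule applies.
The other patterns: stems whose last vowel is 'a' add -ish; stems whose last vowel is 'i' add -ir; stems whose last vowel is 'e' add the prefix lu-.
So vopuf → vopuful.

vopuful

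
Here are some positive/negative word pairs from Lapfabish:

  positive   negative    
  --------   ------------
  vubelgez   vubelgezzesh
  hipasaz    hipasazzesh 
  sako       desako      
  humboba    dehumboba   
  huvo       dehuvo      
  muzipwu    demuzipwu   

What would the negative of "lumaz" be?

"lumaz" ends in a consonant. The stems ending in a consonant (vubelgez → vubelgezzesh, hipasaz → hipasazzesh) double the final consonant and add -esh.
The other pattern: stems ending in a vowel add the prefix de-.
So lumaz → lumazzesh.

lumazzesh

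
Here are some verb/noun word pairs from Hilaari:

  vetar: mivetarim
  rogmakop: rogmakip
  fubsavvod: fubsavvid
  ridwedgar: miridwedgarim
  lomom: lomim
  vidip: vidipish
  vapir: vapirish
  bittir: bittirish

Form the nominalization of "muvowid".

muvowidish

vetar and vapir both end in -r yet inflect differently (mivetarim, vapirish), so the final letter is not what conditions the rule; the last vowel is.
"muvowid" has last vowel 'i'. The stems whose last vowel is 'i' (vapir → vapirish, bittir → bittirish, vidip → vidipish) add -ish.
So muvowid → muvowidish.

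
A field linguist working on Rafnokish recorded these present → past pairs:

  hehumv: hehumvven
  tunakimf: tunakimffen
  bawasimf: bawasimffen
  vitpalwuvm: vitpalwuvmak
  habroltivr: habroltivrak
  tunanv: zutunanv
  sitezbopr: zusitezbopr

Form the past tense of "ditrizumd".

hehumv and tunanv both end in -v yet inflect differently (hehumvven, zutunanv), so the final letter is not what conditions the rule; the second-to-last letter is.
"ditrizumd" has second-to-last letter 'm'. The stems whose second-to-last letter is 'm' (hehumv → hehumvven, tunakimf → tunakimffen, bawasimf → bawasimffen) double the final consonant and add -en.
So ditrizumd → ditrizumdden.

ditrizumdden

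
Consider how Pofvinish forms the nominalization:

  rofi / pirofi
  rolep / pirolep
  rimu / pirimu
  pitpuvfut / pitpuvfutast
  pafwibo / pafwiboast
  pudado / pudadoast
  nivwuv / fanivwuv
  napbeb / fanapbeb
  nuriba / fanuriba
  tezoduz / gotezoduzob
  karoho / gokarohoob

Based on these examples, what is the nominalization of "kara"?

"kara" begins with k-. The one such stem in the data (karoho → gokarohoob) adds go- … -ob around the stem, so the same rule applies.
The other patterns: stems beginning with r- add the prefix pi-; stems beginning with p- add -ast; stems beginning with n- add the prefix fa-.
So kara → gokaraob.

gokaraob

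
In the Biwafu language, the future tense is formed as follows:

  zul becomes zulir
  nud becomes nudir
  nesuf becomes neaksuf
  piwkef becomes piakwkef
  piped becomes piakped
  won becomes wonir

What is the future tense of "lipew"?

liakpew

piped and nud both end in -d yet inflect differently (piakped, nudir), so the final letter is not what conditions the rule; the number of vowels is.
"lipew" has 2 vowels. The stems with 2 vowels (piped → piakped, piwkef → piakwkef, nesuf → neaksuf) insert -ak- after the first vowel.
So lipew → liakpew.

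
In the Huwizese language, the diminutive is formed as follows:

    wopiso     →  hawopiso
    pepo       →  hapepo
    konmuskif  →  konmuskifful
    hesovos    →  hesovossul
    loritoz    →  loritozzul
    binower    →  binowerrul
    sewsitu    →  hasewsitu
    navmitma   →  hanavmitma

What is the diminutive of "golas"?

loritoz and pepo both have last vowel 'o' yet inflect differently (loritozzul, hapepo), so the last vowel is not what conditions the rule; whether the stem ends in a vowel or a consonant is.
"golas" ends in a consonant. The stems ending in a consonant (konmuskif → konmuskifful, loritoz → loritozzul, binower → binowerrul) double the final consonant and add -ul.
So golas → golassul.

golassul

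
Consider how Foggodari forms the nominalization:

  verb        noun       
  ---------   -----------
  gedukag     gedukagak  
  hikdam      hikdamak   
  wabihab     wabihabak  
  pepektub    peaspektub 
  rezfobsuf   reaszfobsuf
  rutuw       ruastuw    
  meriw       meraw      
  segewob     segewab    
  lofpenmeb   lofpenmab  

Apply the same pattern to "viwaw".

"viwaw" has last vowel 'a'. The stems whose last vowel is 'a' (gedukag → gedukagak, hikdam → hikdamak, wabihab → wabihabak) add -ak.
So viwaw → viwawak.

viwawak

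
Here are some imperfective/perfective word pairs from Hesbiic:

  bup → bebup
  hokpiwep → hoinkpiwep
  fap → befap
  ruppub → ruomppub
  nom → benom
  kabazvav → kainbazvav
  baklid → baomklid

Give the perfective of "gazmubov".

gainzmubov

"gazmubov" has 3 vowels. The stems with 3 vowels (kabazvav → kainbazvav, hokpiwep → hoinkpiwep) insert -in- after the first vowel.
The other patterns: stems with 1 vowel add the prefix be-; stems with 2 vowels insert -om- after the first vowel.
So gazmubov → gainzmubov.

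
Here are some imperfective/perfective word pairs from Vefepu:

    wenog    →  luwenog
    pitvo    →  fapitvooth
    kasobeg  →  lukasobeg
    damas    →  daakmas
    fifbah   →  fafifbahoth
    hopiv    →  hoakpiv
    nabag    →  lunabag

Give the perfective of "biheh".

nabag and damas both have last vowel 'a' yet inflect differently (lunabag, daakmas), so the last vowel is not what conditions the rule; the final letter is.
"biheh" ends in -h. The one such stem in the data (fifbah → fafifbahoth) adds fa- … -oth around the stem, so the same rule applies.
So biheh → fabihehoth.

fabihehoth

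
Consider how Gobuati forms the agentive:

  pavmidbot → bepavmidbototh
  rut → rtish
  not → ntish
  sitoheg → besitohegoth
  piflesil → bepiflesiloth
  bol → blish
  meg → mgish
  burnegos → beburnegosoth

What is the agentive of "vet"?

vtish

"vet" has 1 vowel. The stems with 1 vowel (bol → blish, rut → rtish, meg → mgish) delete the last vowel and add -ish.
The other pattern: stems with 3 vowels add be- … -oth around the stem.
So vet → vtish.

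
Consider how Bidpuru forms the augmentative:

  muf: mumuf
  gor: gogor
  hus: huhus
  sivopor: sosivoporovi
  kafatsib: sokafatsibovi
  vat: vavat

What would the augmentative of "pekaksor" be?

sopekaksorovi

sivopor and gor both end in -r yet inflect differently (sosivoporovi, gogor), so the final letter is not what conditions the rule; the number of vowels is.
"pekaksor" has 3 vowels. The stems with 3 vowels (kafatsib → sokafatsibovi, sivopor → sosivoporovi) add so- … -ovi around the stem.
So pekaksor → sopekaksorovi.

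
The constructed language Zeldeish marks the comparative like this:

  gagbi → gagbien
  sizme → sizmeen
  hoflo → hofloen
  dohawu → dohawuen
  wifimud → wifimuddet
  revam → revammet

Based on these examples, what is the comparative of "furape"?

dohawu and wifimud both have last vowel 'u' yet inflect differently (dohawuen, wifimuddet), so the last vowel is not what conditions the rule; whether the stem ends in a vowel or a consonant is.
"furape" ends in a vowel. The stems ending in a vowel (gagbi → gagbien, sizme → sizmeen, hoflo → hofloen) add -en.
The other pattern: stems ending in a consonant double the final consonant and add -et.
So furape → furapeen.

furapeen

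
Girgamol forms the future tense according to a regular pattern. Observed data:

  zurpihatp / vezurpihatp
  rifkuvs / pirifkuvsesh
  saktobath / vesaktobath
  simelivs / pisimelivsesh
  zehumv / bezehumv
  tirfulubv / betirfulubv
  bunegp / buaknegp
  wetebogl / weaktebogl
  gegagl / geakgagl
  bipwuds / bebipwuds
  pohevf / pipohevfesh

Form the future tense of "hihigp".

hiakhigp

zurpihatp and bunegp both end in -p yet inflect differently (vezurpihatp, buaknegp), so the final letter is not what conditions the rule; the second-to-last letter is.
"hihigp" has second-to-last letter 'g'. The stems whose second-to-last letter is 'g' (bunegp → buaknegp, gegagl → geakgagl, wetebogl → weaktebogl) insert -ak- after the first vowel.
The other patterns: stems whose second-to-last letter is 't' add the prefix ve-; stems whose second-to-last letter is 'v' add pi- … -esh around the stem; stems whose second-to-last letter is 'b', 'd' or 'm' add the prefix be-.
So hihigp → hiakhigp.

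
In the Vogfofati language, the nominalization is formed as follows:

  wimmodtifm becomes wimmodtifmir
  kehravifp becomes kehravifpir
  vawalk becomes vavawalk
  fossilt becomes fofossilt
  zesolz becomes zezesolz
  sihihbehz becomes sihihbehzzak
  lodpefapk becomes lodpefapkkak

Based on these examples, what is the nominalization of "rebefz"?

"rebefz" has second-to-last letter 'f'. The stems whose second-to-last letter is 'f' (wimmodtifm → wimmodtifmir, kehravifp → kehravifpir) add -ir.
The other patterns: stems whose second-to-last letter is 'l' repeat the first consonant+vowel as a prefix; stems whose second-to-last letter is 'h' or 'p' double the final consonant and add -ak.
So rebefz → rebefzir.

rebefzir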